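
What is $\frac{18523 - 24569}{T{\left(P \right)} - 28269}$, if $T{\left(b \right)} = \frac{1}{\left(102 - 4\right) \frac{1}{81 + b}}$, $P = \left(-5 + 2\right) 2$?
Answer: $\frac{592508}{2770287} \approx 0.21388$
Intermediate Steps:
$P = -6$ ($P = \left(-3\right) 2 = -6$)
$T{\left(b \right)} = \frac{81}{98} + \frac{b}{98}$ ($T{\left(b \right)} = \frac{1}{98 \frac{1}{81 + b}} = \frac{81}{98} + \frac{b}{98}$)
$\frac{18523 - 24569}{T{\left(P \right)} - 28269} = \frac{18523 - 24569}{\left(\frac{81}{98} + \frac{1}{98} \left(-6\right)\right) - 28269} = - \frac{6046}{\left(\frac{81}{98} - \frac{3}{49}\right) - 28269} = - \frac{6046}{\frac{75}{98} - 28269} = - \frac{6046}{- \frac{2770287}{98}} = \left(-6046\right) \left(- \frac{98}{2770287}\right) = \frac{592508}{2770287}$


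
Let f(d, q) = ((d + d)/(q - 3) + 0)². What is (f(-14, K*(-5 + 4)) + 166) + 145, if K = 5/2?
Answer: 40767/121 ≈ 336.92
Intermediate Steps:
K = 5/2 (K = 5*(½) = 5/2 ≈ 2.5000)
f(d, q) = 4*d²/(-3 + q)² (f(d, q) = ((2*d)/(-3 + q) + 0)² = (2*d/(-3 + q) + 0)² = (2*d/(-3 + q))² = 4*d²/(-3 + q)²)
(f(-14, K*(-5 + 4)) + 166) + 145 = (4*(-14)²/(-3 + 5*(-5 + 4)/2)² + 166) + 145 = (4*196/(-3 + (5/2)*(-1))² + 166) + 145 = (4*196/(-3 - 5/2)² + 166) + 145 = (4*196/(-11/2)² + 166) + 145 = (4*196*(4/121) + 166) + 145 = (3136/121 + 166) + 145 = 23222/121 + 145 = 40767/121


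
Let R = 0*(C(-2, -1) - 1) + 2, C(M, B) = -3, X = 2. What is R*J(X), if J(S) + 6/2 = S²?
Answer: 2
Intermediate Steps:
R = 2 (R = 0*(-3 - 1) + 2 = 0*(-4) + 2 = 0 + 2 = 2)
J(S) = -3 + S²
R*J(X) = 2*(-3 + 2²) = 2*(-3 + 4) = 2*1 = 2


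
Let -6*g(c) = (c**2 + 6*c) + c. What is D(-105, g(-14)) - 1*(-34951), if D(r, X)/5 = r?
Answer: 34426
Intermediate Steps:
g(c) = -7*c/6 - c**2/6 (g(c) = -((c**2 + 6*c) + c)/6 = -(c**2 + 7*c)/6 = -7*c/6 - c**2/6)
D(r, X) = 5*r
D(-105, g(-14)) - 1*(-34951) = 5*(-105) - 1*(-34951) = -525 + 34951 = 34426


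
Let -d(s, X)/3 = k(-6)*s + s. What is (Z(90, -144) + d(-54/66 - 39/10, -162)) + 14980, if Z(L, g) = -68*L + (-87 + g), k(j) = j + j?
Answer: 84733/10 ≈ 8473.3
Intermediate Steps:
k(j) = 2*j
Z(L, g) = -87 + g - 68*L
d(s, X) = 33*s (d(s, X) = -3*((2*(-6))*s + s) = -3*(-12*s + s) = -(-33)*s = 33*s)
(Z(90, -144) + d(-54/66 - 39/10, -162)) + 14980 = ((-87 - 144 - 68*90) + 33*(-54/66 - 39/10)) + 14980 = ((-87 - 144 - 6120) + 33*(-54*1/66 - 39*⅒)) + 14980 = (-6351 + 33*(-9/11 - 39/10)) + 14980 = (-6351 + 33*(-519/110)) + 14980 = (-6351 - 1557/10) + 14980 = -65067/10 + 14980 = 84733/10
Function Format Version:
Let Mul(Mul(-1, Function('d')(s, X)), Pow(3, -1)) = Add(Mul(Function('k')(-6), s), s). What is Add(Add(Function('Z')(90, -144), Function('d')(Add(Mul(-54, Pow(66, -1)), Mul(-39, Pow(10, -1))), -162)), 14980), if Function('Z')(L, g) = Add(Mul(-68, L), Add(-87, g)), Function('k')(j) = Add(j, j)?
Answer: Rational(84733, 10) ≈ 8473.3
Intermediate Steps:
Function('k')(j) = Mul(2, j)
Function('Z')(L, g) = Add(-87, g, Mul(-68, L))
Function('d')(s, X) = Mul(33, s) (Function('d')(s, X) = Mul(-3, Add(Mul(Mul(2, -6), s), s)) = Mul(-3, Add(Mul(-12, s), s)) = Mul(-3, Mul(-11, s)) = Mul(33, s))
Add(Add(Function('Z')(90, -144), Function('d')(Add(Mul(-54, Pow(66, -1)), Mul(-39, Pow(10, -1))), -162)), 14980) = Add(Add(Add(-87, -144, Mul(-68, 90)), Mul(33, Add(Mul(-54, Pow(66, -1)), Mul(-39, Pow(10, -1))))), 14980) = Add(Add(Add(-87, -144, -6120), Mul(33, Add(Mul(-54, Rational(1, 66)), Mul(-39, Rational(1, 10))))), 14980) = Add(Add(-6351, Mul(33, Add(Rational(-9, 11), Rational(-39, 10)))), 14980) = Add(Add(-6351, Mul(33, Rational(-519, 110))), 14980) = Add(Add(-6351, Rational(-1557, 10)), 14980) = Add(Rational(-65067, 10), 14980) = Rational(84733, 10)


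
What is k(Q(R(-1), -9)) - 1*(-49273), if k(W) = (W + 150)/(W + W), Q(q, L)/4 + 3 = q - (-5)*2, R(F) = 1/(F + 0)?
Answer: 394213/8 ≈ 49277.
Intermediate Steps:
R(F) = 1/F
Q(q, L) = 28 + 4*q (Q(q, L) = -12 + 4*(q - (-5)*2) = -12 + 4*(q - 1*(-10)) = -12 + 4*(q + 10) = -12 + 4*(10 + q) = -12 + (40 + 4*q) = 28 + 4*q)
k(W) = (150 + W)/(2*W) (k(W) = (150 + W)/((2*W)) = (150 + W)*(1/(2*W)) = (150 + W)/(2*W))
k(Q(R(-1), -9)) - 1*(-49273) = (150 + (28 + 4/(-1)))/(2*(28 + 4/(-1))) - 1*(-49273) = (150 + (28 + 4*(-1)))/(2*(28 + 4*(-1))) + 49273 = (150 + (28 - 4))/(2*(28 - 4)) + 49273 = (½)*(150 + 24)/24 + 49273 = (½)*(1/24)*174 + 49273 = 29/8 + 49273 = 394213/8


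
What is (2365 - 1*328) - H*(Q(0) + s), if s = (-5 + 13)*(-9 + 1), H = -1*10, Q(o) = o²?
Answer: 1397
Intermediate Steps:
H = -10
s = -64 (s = 8*(-8) = -64)
(2365 - 1*328) - H*(Q(0) + s) = (2365 - 1*328) - (-10)*(0² - 64) = (2365 - 328) - (-10)*(0 - 64) = 2037 - (-10)*(-64) = 2037 - 1*640 = 2037 - 640 = 1397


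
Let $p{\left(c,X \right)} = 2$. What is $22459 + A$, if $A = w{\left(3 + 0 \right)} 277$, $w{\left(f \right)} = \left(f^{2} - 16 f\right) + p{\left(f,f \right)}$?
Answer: $12210$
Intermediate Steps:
$w{\left(f \right)} = 2 + f^{2} - 16 f$ ($w{\left(f \right)} = \left(f^{2} - 16 f\right) + 2 = 2 + f^{2} - 16 f$)
$A = -10249$ ($A = \left(2 + \left(3 + 0\right)^{2} - 16 \left(3 + 0\right)\right) 277 = \left(2 + 3^{2} - 48\right) 277 = \left(2 + 9 - 48\right) 277 = \left(-37\right) 277 = -10249$)
$22459 + A = 22459 - 10249 = 12210$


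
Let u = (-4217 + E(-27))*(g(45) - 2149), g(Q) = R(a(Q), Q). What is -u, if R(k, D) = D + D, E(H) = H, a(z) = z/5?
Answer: -8738396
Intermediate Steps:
a(z) = z/5 (a(z) = z*(1/5) = z/5)
R(k, D) = 2*D
g(Q) = 2*Q
u = 8738396 (u = (-4217 - 27)*(2*45 - 2149) = -4244*(90 - 2149) = -4244*(-2059) = 8738396)
-u = -1*8738396 = -8738396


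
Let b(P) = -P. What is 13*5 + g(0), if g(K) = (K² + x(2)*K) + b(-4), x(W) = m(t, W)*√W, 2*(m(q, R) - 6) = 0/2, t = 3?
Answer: 69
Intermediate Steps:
m(q, R) = 6 (m(q, R) = 6 + (0/2)/2 = 6 + (0*(½))/2 = 6 + (½)*0 = 6 + 0 = 6)
x(W) = 6*√W
g(K) = 4 + K² + 6*K*√2 (g(K) = (K² + (6*√2)*K) - 1*(-4) = (K² + 6*K*√2) + 4 = 4 + K² + 6*K*√2)
13*5 + g(0) = 13*5 + (4 + 0² + 6*0*√2) = 65 + (4 + 0 + 0) = 65 + 4 = 69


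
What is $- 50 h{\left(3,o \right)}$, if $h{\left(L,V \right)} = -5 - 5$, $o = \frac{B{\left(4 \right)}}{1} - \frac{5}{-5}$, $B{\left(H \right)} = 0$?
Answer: $500$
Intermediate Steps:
$o = 1$ ($o = \frac{0}{1} - \frac{5}{-5} = 0 \cdot 1 - -1 = 0 + 1 = 1$)
$h{\left(L,V \right)} = -10$ ($h{\left(L,V \right)} = -5 - 5 = -10$)
$- 50 h{\left(3,o \right)} = \left(-50\right) \left(-10\right) = 500$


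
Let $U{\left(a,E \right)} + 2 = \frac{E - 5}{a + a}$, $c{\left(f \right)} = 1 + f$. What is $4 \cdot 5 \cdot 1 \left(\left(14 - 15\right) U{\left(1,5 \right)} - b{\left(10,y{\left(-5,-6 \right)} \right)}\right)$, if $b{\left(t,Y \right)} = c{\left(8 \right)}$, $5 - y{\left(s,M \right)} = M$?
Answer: $-140$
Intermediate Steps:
$y{\left(s,M \right)} = 5 - M$
$b{\left(t,Y \right)} = 9$ ($b{\left(t,Y \right)} = 1 + 8 = 9$)
$U{\left(a,E \right)} = -2 + \frac{-5 + E}{2 a}$ ($U{\left(a,E \right)} = -2 + \frac{E - 5}{a + a} = -2 + \frac{-5 + E}{2 a}$)
$4 \cdot 5 \cdot 1 \left(\left(14 - 15\right) U{\left(1,5 \right)} - b{\left(10,y{\left(-5,-6 \right)} \right)}\right) = 4 \cdot 5 \cdot 1 \left(\left(14 - 15\right) \frac{-5 + 5 - 4}{2 \cdot 1} - 9\right) = 20 \cdot 1 \left(- \frac{1 \left(-5 + 5 - 4\right)}{2} - 9\right) = 20 \left(- \frac{1 \left(-4\right)}{2} - 9\right) = 20 \left(\left(-1\right) \left(-2\right) - 9\right) = 20 \left(2 - 9\right) = 20 \left(-7\right) = -140$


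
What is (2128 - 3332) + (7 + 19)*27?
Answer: -502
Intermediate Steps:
(2128 - 3332) + (7 + 19)*27 = -1204 + 26*27 = -1204 + 702 = -502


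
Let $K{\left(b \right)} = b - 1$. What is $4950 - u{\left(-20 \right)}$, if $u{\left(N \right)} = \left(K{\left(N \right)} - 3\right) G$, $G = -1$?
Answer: $4926$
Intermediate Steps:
$K{\left(b \right)} = -1 + b$
$u{\left(N \right)} = 4 - N$ ($u{\left(N \right)} = \left(\left(-1 + N\right) - 3\right) \left(-1\right) = \left(-4 + N\right) \left(-1\right) = 4 - N$)
$4950 - u{\left(-20 \right)} = 4950 - \left(4 - -20\right) = 4950 - \left(4 + 20\right) = 4950 - 24 = 4926$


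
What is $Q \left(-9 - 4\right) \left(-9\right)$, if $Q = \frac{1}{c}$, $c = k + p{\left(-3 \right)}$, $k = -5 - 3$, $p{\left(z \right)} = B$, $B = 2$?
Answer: $- \frac{39}{2} \approx -19.5$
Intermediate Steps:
$p{\left(z \right)} = 2$
$k = -8$ ($k = -5 - 3 = -8$)
$c = -6$ ($c = -8 + 2 = -6$)
$Q = - \frac{1}{6}$ ($Q = \frac{1}{-6} = - \frac{1}{6} \approx -0.16667$)
$Q \left(-9 - 4\right) \left(-9\right) = - \frac{-9 - 4}{6} \left(-9\right) = \left(- \frac{1}{6}\right) \left(-13\right) \left(-9\right) = \frac{13}{6} \left(-9\right) = - \frac{39}{2}$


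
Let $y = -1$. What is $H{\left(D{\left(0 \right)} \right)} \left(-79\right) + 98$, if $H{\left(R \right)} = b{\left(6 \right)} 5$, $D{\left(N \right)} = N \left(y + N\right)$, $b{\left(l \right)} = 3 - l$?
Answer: $1283$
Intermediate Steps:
$D{\left(N \right)} = N \left(-1 + N\right)$
$H{\left(R \right)} = -15$ ($H{\left(R \right)} = \left(3 - 6\right) 5 = \left(-3\right) 5 = -15$)
$H{\left(D{\left(0 \right)} \right)} \left(-79\right) + 98 = \left(-15\right) \left(-79\right) + 98 = 1185 + 98 = 1283$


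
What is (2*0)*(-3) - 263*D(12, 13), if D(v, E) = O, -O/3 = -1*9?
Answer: -7101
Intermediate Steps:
O = 27 (O = -(-3)*9 = -3*(-9) = 27)
D(v, E) = 27
(2*0)*(-3) - 263*D(12, 13) = (2*0)*(-3) - 263*27 = 0*(-3) - 7101 = 0 - 7101 = -7101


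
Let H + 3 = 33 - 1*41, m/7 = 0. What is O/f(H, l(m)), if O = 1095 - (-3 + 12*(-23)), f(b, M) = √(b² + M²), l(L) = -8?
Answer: 1374*√185/185 ≈ 101.02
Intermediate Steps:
m = 0 (m = 7*0 = 0)
H = -11 (H = -3 + (33 - 1*41) = -3 + (33 - 41) = -3 - 8 = -11)
f(b, M) = √(M² + b²)
O = 1374 (O = 1095 - (-3 - 276) = 1095 - 1*(-279) = 1095 + 279 = 1374)
O/f(H, l(m)) = 1374/(√((-8)² + (-11)²)) = 1374/(√(64 + 121)) = 1374/(√185) = 1374*(√185/185) = 1374*√185/185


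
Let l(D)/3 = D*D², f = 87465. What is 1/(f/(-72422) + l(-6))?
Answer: -1478/959529 ≈ -0.0015403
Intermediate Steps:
l(D) = 3*D³ (l(D) = 3*(D*D²) = 3*D³)
1/(f/(-72422) + l(-6)) = 1/(87465/(-72422) + 3*(-6)³) = 1/(87465*(-1/72422) + 3*(-216)) = 1/(-1785/1478 - 648) = 1/(-959529/1478) = -1478/959529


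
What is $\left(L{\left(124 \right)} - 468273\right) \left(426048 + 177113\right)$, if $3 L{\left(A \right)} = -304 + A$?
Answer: $-282480200613$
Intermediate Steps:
$L{\left(A \right)} = - \frac{304}{3} + \frac{A}{3}$ ($L{\left(A \right)} = \frac{-304 + A}{3} = - \frac{304}{3} + \frac{A}{3}$)
$\left(L{\left(124 \right)} - 468273\right) \left(426048 + 177113\right) = \left(\left(- \frac{304}{3} + \frac{1}{3} \cdot 124\right) - 468273\right) \left(426048 + 177113\right) = \left(\left(- \frac{304}{3} + \frac{124}{3}\right) - 468273\right) 603161 = \left(-60 - 468273\right) 603161 = \left(-468333\right) 603161 = -282480200613$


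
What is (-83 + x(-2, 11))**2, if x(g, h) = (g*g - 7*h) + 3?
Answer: 23409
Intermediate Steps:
x(g, h) = 3 + g**2 - 7*h (x(g, h) = (g**2 - 7*h) + 3 = 3 + g**2 - 7*h)
(-83 + x(-2, 11))**2 = (-83 + (3 + (-2)**2 - 7*11))**2 = (-83 + (3 + 4 - 77))**2 = (-83 - 70)**2 = (-153)**2 = 23409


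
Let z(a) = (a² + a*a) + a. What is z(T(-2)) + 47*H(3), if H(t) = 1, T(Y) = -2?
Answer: 53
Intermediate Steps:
z(a) = a + 2*a² (z(a) = (a² + a²) + a = 2*a² + a = a + 2*a²)
z(T(-2)) + 47*H(3) = -2*(1 + 2*(-2)) + 47*1 = -2*(1 - 4) + 47 = -2*(-3) + 47 = 6 + 47 = 53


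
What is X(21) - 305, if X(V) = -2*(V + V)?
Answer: -389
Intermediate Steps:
X(V) = -4*V
X(21) - 305 = -4*21 - 305 = -84 - 305 = -389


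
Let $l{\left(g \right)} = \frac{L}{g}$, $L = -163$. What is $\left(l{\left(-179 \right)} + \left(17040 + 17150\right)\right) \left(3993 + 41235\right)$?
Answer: $\frac{276803184444}{179} \approx 1.5464 \cdot 10^{9}$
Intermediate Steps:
$l{\left(g \right)} = - \frac{163}{g}$
$\left(l{\left(-179 \right)} + \left(17040 + 17150\right)\right) \left(3993 + 41235\right) = \left(- \frac{163}{-179} + \left(17040 + 17150\right)\right) \left(3993 + 41235\right) = \left(\left(-163\right) \left(- \frac{1}{179}\right) + 34190\right) 45228 = \left(\frac{163}{179} + 34190\right) 45228 = \frac{6120173}{179} \cdot 45228 = \frac{276803184444}{179}$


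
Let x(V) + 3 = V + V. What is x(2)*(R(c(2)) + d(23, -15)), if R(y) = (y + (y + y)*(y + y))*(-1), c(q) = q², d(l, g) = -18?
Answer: -86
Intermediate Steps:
x(V) = -3 + 2*V (x(V) = -3 + (V + V) = -3 + 2*V)
R(y) = -y - 4*y² (R(y) = (y + (2*y)*(2*y))*(-1) = (y + 4*y²)*(-1) = -y - 4*y²)
x(2)*(R(c(2)) + d(23, -15)) = (-3 + 2*2)*(-1*2²*(1 + 4*2²) - 18) = (-3 + 4)*(-1*4*(1 + 4*4) - 18) = 1*(-1*4*(1 + 16) - 18) = 1*(-1*4*17 - 18) = 1*(-68 - 18) = 1*(-86) = -86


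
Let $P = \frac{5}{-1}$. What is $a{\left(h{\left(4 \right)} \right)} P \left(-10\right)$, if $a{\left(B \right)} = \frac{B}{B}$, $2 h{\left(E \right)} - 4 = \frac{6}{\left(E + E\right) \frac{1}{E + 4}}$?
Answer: $50$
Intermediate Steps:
$P = -5$ ($P = 5 \left(-1\right) = -5$)
$h{\left(E \right)} = 2 + \frac{3 \left(4 + E\right)}{2 E}$ ($h{\left(E \right)} = 2 + \frac{6 \frac{1}{\left(E + E\right) \frac{1}{E + 4}}}{2} = 2 + \frac{6 \frac{1}{2 E \frac{1}{4 + E}}}{2} = 2 + \frac{6 \frac{4 + E}{2 E}}{2} = 2 + \frac{3 \frac{1}{E} \left(4 + E\right)}{2} = 2 + \frac{3 \left(4 + E\right)}{2 E}$)
$a{\left(B \right)} = 1$
$a{\left(h{\left(4 \right)} \right)} P \left(-10\right) = 1 \left(-5\right) \left(-10\right) = \left(-5\right) \left(-10\right) = 50$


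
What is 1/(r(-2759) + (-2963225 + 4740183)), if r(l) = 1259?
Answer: 1/1778217 ≈ 5.6236e-7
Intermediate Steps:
1/(r(-2759) + (-2963225 + 4740183)) = 1/(1259 + (-2963225 + 4740183)) = 1/(1259 + 1776958) = 1/1778217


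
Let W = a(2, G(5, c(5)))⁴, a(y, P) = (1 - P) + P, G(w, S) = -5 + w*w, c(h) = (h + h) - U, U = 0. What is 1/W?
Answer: 1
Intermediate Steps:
c(h) = 2*h (c(h) = (h + h) - 1*0 = 2*h + 0 = 2*h)
G(w, S) = -5 + w²
a(y, P) = 1
W = 1 (W = 1⁴ = 1)
1/W = 1/1 = 1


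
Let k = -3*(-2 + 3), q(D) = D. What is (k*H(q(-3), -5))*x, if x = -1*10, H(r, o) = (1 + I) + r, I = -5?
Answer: -210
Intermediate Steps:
k = -3 (k = -3*1 = -3)
H(r, o) = -4 + r (H(r, o) = (1 - 5) + r = -4 + r)
x = -10
(k*H(q(-3), -5))*x = -3*(-4 - 3)*(-10) = -3*(-7)*(-10) = 21*(-10) = -210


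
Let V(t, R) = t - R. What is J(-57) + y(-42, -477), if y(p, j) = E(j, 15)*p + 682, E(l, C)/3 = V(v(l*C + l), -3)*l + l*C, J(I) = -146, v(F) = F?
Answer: -457616092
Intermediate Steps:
E(l, C) = 3*C*l + 3*l*(3 + l + C*l) (E(l, C) = 3*(((l*C + l) - 1*(-3))*l + l*C) = 3*(((C*l + l) + 3)*l + C*l) = 3*(((l + C*l) + 3)*l + C*l) = 3*((3 + l + C*l)*l + C*l) = 3*(l*(3 + l + C*l) + C*l) = 3*(C*l + l*(3 + l + C*l)) = 3*C*l + 3*l*(3 + l + C*l))
y(p, j) = 682 + 3*j*p*(18 + 16*j) (y(p, j) = (3*j*(3 + 15 + j*(1 + 15)))*p + 682 = (3*j*(3 + 15 + j*16))*p + 682 = (3*j*(3 + 15 + 16*j))*p + 682 = (3*j*(18 + 16*j))*p + 682 = 3*j*p*(18 + 16*j) + 682 = 682 + 3*j*p*(18 + 16*j))
J(-57) + y(-42, -477) = -146 + (682 + 6*(-477)*(-42)*(9 + 8*(-477))) = -146 + (682 + 6*(-477)*(-42)*(9 - 3816)) = -146 + (682 + 6*(-477)*(-42)*(-3807)) = -146 + (682 - 457616628) = -146 - 457615946 = -457616092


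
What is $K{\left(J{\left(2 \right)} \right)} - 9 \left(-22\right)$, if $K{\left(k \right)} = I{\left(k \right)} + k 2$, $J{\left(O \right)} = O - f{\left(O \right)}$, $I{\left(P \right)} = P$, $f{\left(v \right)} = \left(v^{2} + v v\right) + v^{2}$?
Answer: $168$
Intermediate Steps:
$f{\left(v \right)} = 3 v^{2}$ ($f{\left(v \right)} = \left(v^{2} + v^{2}\right) + v^{2} = 2 v^{2} + v^{2} = 3 v^{2}$)
$J{\left(O \right)} = O - 3 O^{2}$
$K{\left(k \right)} = 3 k$ ($K{\left(k \right)} = k + k 2 = k + 2 k = 3 k$)
$K{\left(J{\left(2 \right)} \right)} - 9 \left(-22\right) = 3 \cdot 2 \left(1 - 6\right) - 9 \left(-22\right) = 3 \cdot 2 \left(1 - 6\right) - -198 = 3 \cdot 2 \left(-5\right) + 198 = 3 \left(-10\right) + 198 = -30 + 198 = 168$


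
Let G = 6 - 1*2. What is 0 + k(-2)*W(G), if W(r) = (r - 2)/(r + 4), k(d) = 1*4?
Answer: 1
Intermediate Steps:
G = 4 (G = 6 - 2 = 4)
k(d) = 4
W(r) = (-2 + r)/(4 + r)
0 + k(-2)*W(G) = 0 + 4*((-2 + 4)/(4 + 4)) = 0 + 4*(2/8) = 0 + 4*((⅛)*2) = 0 + 4*(¼) = 0 + 1 = 1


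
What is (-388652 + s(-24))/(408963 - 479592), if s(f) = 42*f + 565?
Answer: 389095/70629 ≈ 5.5090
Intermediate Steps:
s(f) = 565 + 42*f
(-388652 + s(-24))/(408963 - 479592) = (-388652 + (565 + 42*(-24)))/(408963 - 479592) = (-388652 + (565 - 1008))/(-70629) = (-388652 - 443)*(-1/70629) = -389095*(-1/70629) = 389095/70629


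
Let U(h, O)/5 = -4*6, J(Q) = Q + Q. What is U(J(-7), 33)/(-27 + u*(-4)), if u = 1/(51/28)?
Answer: 6120/1489 ≈ 4.1101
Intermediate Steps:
u = 28/51 (u = 1/(51*(1/28)) = 1/(51/28) = 28/51 ≈ 0.54902)
J(Q) = 2*Q
U(h, O) = -120 (U(h, O) = 5*(-4*6) = 5*(-24) = -120)
U(J(-7), 33)/(-27 + u*(-4)) = -120/(-27 + (28/51)*(-4)) = -120/(-27 - 112/51) = -120/(-1489/51) = -120*(-51/1489) = 6120/1489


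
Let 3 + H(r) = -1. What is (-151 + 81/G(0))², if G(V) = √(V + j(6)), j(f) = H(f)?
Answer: 84643/4 + 12231*I ≈ 21161.0 + 12231.0*I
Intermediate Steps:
H(r) = -4 (H(r) = -3 - 1 = -4)
j(f) = -4
G(V) = √(-4 + V) (G(V) = √(V - 4) = √(-4 + V))
(-151 + 81/G(0))² = (-151 + 81/(√(-4 + 0)))² = (-151 + 81/(√(-4)))² = (-151 + 81/((2*I)))² = (-151 + 81*(-I/2))² = (-151 - 81*I/2)²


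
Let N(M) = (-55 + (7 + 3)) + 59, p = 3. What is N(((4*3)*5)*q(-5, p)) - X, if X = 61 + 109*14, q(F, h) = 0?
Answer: -1573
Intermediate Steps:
N(M) = 14 (N(M) = (-55 + 10) + 59 = -45 + 59 = 14)
X = 1587 (X = 61 + 1526 = 1587)
N(((4*3)*5)*q(-5, p)) - X = 14 - 1*1587 = 14 - 1587 = -1573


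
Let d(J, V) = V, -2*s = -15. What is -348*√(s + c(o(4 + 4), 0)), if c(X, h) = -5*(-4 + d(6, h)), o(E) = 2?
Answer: -174*√110 ≈ -1824.9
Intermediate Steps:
s = 15/2 (s = -½*(-15) = 15/2 ≈ 7.5000)
c(X, h) = 20 - 5*h (c(X, h) = -5*(-4 + h) = 20 - 5*h)
-348*√(s + c(o(4 + 4), 0)) = -348*√(15/2 + (20 - 5*0)) = -348*√(15/2 + (20 + 0)) = -348*√(15/2 + 20) = -174*√110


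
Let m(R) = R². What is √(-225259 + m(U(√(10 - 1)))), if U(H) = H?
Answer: 5*I*√9010 ≈ 474.6*I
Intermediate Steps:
√(-225259 + m(U(√(10 - 1)))) = √(-225259 + (√(10 - 1))²) = √(-225259 + (√9)²) = √(-225259 + 3²) = √(-225259 + 9) = √(-225250) = 5*I*√9010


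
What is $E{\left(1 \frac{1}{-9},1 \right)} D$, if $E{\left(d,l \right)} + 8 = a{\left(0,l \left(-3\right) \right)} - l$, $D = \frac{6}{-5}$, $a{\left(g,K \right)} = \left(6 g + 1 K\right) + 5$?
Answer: $\frac{42}{5} \approx 8.4$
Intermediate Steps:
$a{\left(g,K \right)} = 5 + K + 6 g$ ($a{\left(g,K \right)} = \left(6 g + K\right) + 5 = \left(K + 6 g\right) + 5 = 5 + K + 6 g$)
$D = - \frac{6}{5}$ ($D = 6 \left(- \frac{1}{5}\right) = - \frac{6}{5} \approx -1.2$)
$E{\left(d,l \right)} = -3 - 4 l$ ($E{\left(d,l \right)} = -8 - \left(-5 + l - l \left(-3\right)\right) = -8 - \left(-5 + 4 l\right) = -3 - 4 l$)
$E{\left(1 \frac{1}{-9},1 \right)} D = \left(-3 - 4\right) \left(- \frac{6}{5}\right) = \left(-7\right) \left(- \frac{6}{5}\right) = \frac{42}{5}$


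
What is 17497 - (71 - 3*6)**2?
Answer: 14688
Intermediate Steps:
17497 - (71 - 3*6)**2 = 17497 - (71 - 18)**2 = 17497 - 1*53**2 = 17497 - 1*2809 = 17497 - 2809 = 14688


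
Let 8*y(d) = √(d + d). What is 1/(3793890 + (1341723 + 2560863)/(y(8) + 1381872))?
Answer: 2763745/10485352323222 ≈ 2.6358e-7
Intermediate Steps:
y(d) = √2*√d/8 (y(d) = √(d + d)/8 = √(2*d)/8 = (√2*√d)/8 = √2*√d/8)
1/(3793890 + (1341723 + 2560863)/(y(8) + 1381872)) = 1/(3793890 + (1341723 + 2560863)/(√2*√8/8 + 1381872)) = 1/(3793890 + 3902586/(√2*(2*√2)/8 + 1381872)) = 1/(3793890 + 3902586/(½ + 1381872)) = 1/(3793890 + 3902586/(2763745/2)) = 1/(3793890 + 3902586*(2/2763745)) = 1/(3793890 + 7805172/2763745) = 1/(10485352323222/2763745) = 2763745/10485352323222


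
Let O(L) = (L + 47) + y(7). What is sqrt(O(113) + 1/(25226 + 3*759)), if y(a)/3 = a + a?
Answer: sqrt(152795859321)/27503 ≈ 14.213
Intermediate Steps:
y(a) = 6*a (y(a) = 3*(a + a) = 3*(2*a) = 6*a)
O(L) = 89 + L (O(L) = (L + 47) + 6*7 = (47 + L) + 42 = 89 + L)
sqrt(O(113) + 1/(25226 + 3*759)) = sqrt((89 + 113) + 1/(25226 + 3*759)) = sqrt(202 + 1/(25226 + 2277)) = sqrt(202 + 1/27503) = sqrt(5555607/27503) = sqrt(152795859321)/27503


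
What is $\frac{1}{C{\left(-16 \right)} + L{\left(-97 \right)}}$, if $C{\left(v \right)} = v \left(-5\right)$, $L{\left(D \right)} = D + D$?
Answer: $- \frac{1}{114} \approx -0.0087719$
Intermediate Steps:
$L{\left(D \right)} = 2 D$
$C{\left(v \right)} = - 5 v$
$\frac{1}{C{\left(-16 \right)} + L{\left(-97 \right)}} = \frac{1}{\left(-5\right) \left(-16\right) + 2 \left(-97\right)} = \frac{1}{80 - 194} = \frac{1}{-114} = - \frac{1}{114}$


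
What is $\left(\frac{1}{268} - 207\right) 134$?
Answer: $- \frac{55475}{2} \approx -27738.0$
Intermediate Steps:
$\left(\frac{1}{268} - 207\right) 134 = \left(- \frac{55475}{268}\right) 134 = - \frac{55475}{2}$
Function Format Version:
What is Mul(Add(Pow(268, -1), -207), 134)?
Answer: Rational(-55475, 2) ≈ -27738.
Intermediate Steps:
Mul(Add(Pow(268, -1), -207), 134) = Mul(Add(Rational(1, 268), -207), 134) = Mul(Rational(-55475, 268), 134) = Rational(-55475, 2)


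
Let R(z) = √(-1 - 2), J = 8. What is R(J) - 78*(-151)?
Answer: 11778 + I*√3 ≈ 11778.0 + 1.732*I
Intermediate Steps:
R(z) = I*√3 (R(z) = √(-3) = I*√3)
R(J) - 78*(-151) = I*√3 - 78*(-151) = I*√3 + 11778 = 11778 + I*√3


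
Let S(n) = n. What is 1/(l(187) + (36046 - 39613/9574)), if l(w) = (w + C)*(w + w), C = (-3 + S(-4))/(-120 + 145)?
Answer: 239350/25341215343 ≈ 9.4451e-6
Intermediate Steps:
C = -7/25 (C = (-3 - 4)/(-120 + 145) = -7/25 ≈ -0.28000)
l(w) = 2*w*(-7/25 + w) (l(w) = (w - 7/25)*(w + w) = (-7/25 + w)*(2*w) = 2*w*(-7/25 + w))
1/(l(187) + (36046 - 39613/9574)) = 1/((2/25)*187*(-7 + 25*187) + (36046 - 39613/9574)) = 1/((2/25)*187*(-7 + 4675) + (36046 - 39613*1/9574)) = 1/((2/25)*187*4668 + (36046 - 39613/9574)) = 1/(1745832/25 + 345064791/9574) = 1/(25341215343/239350) = 239350/25341215343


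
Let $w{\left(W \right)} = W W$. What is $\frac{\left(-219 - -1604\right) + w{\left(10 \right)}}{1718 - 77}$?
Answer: $\frac{495}{547} \approx 0.90494$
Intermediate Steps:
$w{\left(W \right)} = W^{2}$
$\frac{\left(-219 - -1604\right) + w{\left(10 \right)}}{1718 - 77} = \frac{\left(-219 - -1604\right) + 10^{2}}{1718 - 77} = \frac{\left(-219 + 1604\right) + 100}{1641} = \left(1385 + 100\right) \frac{1}{1641} = 1485 \cdot \frac{1}{1641} = \frac{495}{547}$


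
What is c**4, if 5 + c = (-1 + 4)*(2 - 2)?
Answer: 625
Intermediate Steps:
c = -5 (c = -5 + (-1 + 4)*(2 - 2) = -5 + 3*0 = -5 + 0 = -5)
c**4 = (-5)**4 = 625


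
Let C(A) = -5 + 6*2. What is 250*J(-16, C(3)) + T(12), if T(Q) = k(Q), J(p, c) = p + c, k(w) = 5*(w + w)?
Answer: -2130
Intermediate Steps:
k(w) = 10*w (k(w) = 5*(2*w) = 10*w)
C(A) = 7 (C(A) = -5 + 12 = 7)
J(p, c) = c + p
T(Q) = 10*Q
250*J(-16, C(3)) + T(12) = 250*(7 - 16) + 10*12 = 250*(-9) + 120 = -2250 + 120 = -2130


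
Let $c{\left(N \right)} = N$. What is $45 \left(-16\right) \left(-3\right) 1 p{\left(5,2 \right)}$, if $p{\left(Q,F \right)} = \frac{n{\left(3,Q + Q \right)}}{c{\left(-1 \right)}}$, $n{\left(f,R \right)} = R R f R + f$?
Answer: $-6486480$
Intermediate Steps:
$n{\left(f,R \right)} = f + f R^{3}$ ($n{\left(f,R \right)} = R^{2} f R + f = f R^{2} R + f = f R^{3} + f = f + f R^{3}$)
$p{\left(Q,F \right)} = -3 - 24 Q^{3}$ ($p{\left(Q,F \right)} = \frac{3 \left(1 + \left(Q + Q\right)^{3}\right)}{-1} = 3 \left(1 + \left(2 Q\right)^{3}\right) \left(-1\right) = 3 \left(1 + 8 Q^{3}\right) \left(-1\right) = \left(3 + 24 Q^{3}\right) \left(-1\right) = -3 - 24 Q^{3}$)
$45 \left(-16\right) \left(-3\right) 1 p{\left(5,2 \right)} = 45 \left(-16\right) \left(-3\right) 1 \left(-3 - 24 \cdot 5^{3}\right) = - 720 \left(- 3 \left(-3 - 3000\right)\right) = - 720 \left(\left(-3\right) \left(-3003\right)\right) = \left(-720\right) 9009 = -6486480$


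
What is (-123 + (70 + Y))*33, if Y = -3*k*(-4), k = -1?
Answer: -2145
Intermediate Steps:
Y = -12 (Y = -3*(-1)*(-4) = 3*(-4) = -12)
(-123 + (70 + Y))*33 = (-123 + (70 - 12))*33 = (-123 + 58)*33 = -65*33 = -2145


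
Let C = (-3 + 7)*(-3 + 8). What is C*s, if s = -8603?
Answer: -172060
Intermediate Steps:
C = 20 (C = 4*5 = 20)
C*s = 20*(-8603) = -172060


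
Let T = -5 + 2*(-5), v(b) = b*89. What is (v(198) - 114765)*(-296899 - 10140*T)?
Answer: 14066209257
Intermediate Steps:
v(b) = 89*b
T = -15 (T = -5 - 10 = -15)
(v(198) - 114765)*(-296899 - 10140*T) = (89*198 - 114765)*(-296899 - 10140*(-15)) = (17622 - 114765)*(-296899 + 152100) = -97143*(-144799) = 14066209257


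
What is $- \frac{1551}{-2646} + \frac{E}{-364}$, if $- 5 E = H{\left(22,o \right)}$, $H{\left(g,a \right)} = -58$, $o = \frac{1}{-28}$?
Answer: $\frac{15889}{28665} \approx 0.5543$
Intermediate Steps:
$o = - \frac{1}{28} \approx -0.035714$
$E = \frac{58}{5}$ ($E = \left(- \frac{1}{5}\right) \left(-58\right) = \frac{58}{5} \approx 11.6$)
$- \frac{1551}{-2646} + \frac{E}{-364} = - \frac{1551}{-2646} + \frac{58}{5 \left(-364\right)} = \left(-1551\right) \left(- \frac{1}{2646}\right) + \frac{58}{5} \left(- \frac{1}{364}\right) = \frac{517}{882} - \frac{29}{910} = \frac{15889}{28665}$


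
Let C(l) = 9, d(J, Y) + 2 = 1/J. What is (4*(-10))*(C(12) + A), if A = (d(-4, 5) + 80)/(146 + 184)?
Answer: -12191/33 ≈ -369.42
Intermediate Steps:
d(J, Y) = -2 + 1/J
A = 311/1320 (A = ((-2 + 1/(-4)) + 80)/(146 + 184) = ((-2 - 1/4) + 80)/330 = (-9/4 + 80)*(1/330) = (311/4)*(1/330) = 311/1320 ≈ 0.23561)
(4*(-10))*(C(12) + A) = (4*(-10))*(9 + 311/1320) = -40*12191/1320 = -12191/33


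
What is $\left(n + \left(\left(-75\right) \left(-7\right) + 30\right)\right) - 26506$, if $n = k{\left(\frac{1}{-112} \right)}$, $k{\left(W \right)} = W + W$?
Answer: $- \frac{1453257}{56} \approx -25951.0$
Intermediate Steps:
$k{\left(W \right)} = 2 W$
$n = - \frac{1}{56}$ ($n = \frac{2}{-112} = 2 \left(- \frac{1}{112}\right) = - \frac{1}{56} \approx -0.017857$)
$\left(n + \left(\left(-75\right) \left(-7\right) + 30\right)\right) - 26506 = \left(- \frac{1}{56} + \left(\left(-75\right) \left(-7\right) + 30\right)\right) - 26506 = \left(- \frac{1}{56} + \left(525 + 30\right)\right) - 26506 = \left(- \frac{1}{56} + 555\right) - 26506 = \frac{31079}{56} - 26506 = - \frac{1453257}{56}$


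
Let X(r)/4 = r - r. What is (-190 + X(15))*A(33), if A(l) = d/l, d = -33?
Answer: 190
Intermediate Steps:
X(r) = 0 (X(r) = 4*(r - r) = 4*0 = 0)
A(l) = -33/l
(-190 + X(15))*A(33) = (-190 + 0)*(-33/33) = -(-6270)/33 = -190*(-1) = 190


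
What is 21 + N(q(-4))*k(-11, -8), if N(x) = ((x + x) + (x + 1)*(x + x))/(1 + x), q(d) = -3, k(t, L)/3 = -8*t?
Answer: -771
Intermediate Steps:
k(t, L) = -24*t (k(t, L) = 3*(-8*t) = -24*t)
N(x) = (2*x + 2*x*(1 + x))/(1 + x) (N(x) = (2*x + (1 + x)*(2*x))/(1 + x) = (2*x + 2*x*(1 + x))/(1 + x))
21 + N(q(-4))*k(-11, -8) = 21 + (2*(-3)*(2 - 3)/(1 - 3))*(-24*(-11)) = 21 + (2*(-3)*(-1)/(-2))*264 = 21 + (2*(-3)*(-1/2)*(-1))*264 = 21 - 3*264 = 21 - 792 = -771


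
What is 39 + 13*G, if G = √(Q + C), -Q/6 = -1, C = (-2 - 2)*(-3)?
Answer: 39 + 39*√2 ≈ 94.154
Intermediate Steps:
C = 12 (C = -4*(-3) = 12)
Q = 6 (Q = -6*(-1) = 6)
G = 3*√2 (G = √(6 + 12) = √18 = 3*√2 ≈ 4.2426)
39 + 13*G = 39 + 13*(3*√2) = 39 + 39*√2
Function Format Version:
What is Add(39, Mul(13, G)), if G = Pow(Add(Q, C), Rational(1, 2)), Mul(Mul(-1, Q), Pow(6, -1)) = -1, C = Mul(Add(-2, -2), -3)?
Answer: Add(39, Mul(39, Pow(2, Rational(1, 2)))) ≈ 94.154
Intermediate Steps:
C = 12 (C = Mul(-4, -3) = 12)
Q = 6 (Q = Mul(-6, -1) = 6)
G = Mul(3, Pow(2, Rational(1, 2))) (G = Pow(Add(6, 12), Rational(1, 2)) = Pow(18, Rational(1, 2)) = Mul(3, Pow(2, Rational(1, 2))) ≈ 4.2426)
Add(39, Mul(13, G)) = Add(39, Mul(13, Mul(3, Pow(2, Rational(1, 2))))) = Add(39, Mul(39, Pow(2, Rational(1, 2))))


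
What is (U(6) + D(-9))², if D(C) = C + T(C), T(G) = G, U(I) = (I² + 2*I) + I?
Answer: 1296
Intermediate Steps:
U(I) = I² + 3*I
D(C) = 2*C (D(C) = C + C = 2*C)
(U(6) + D(-9))² = (6*(3 + 6) + 2*(-9))² = (6*9 - 18)² = (54 - 18)² = 36² = 1296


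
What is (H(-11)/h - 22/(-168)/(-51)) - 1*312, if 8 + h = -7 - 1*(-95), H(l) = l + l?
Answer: -13377971/42840 ≈ -312.28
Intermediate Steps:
H(l) = 2*l
h = 80 (h = -8 + (-7 - 1*(-95)) = -8 + (-7 + 95) = -8 + 88 = 80)
(H(-11)/h - 22/(-168)/(-51)) - 1*312 = ((2*(-11))/80 - 22/(-168)/(-51)) - 1*312 = (-22*1/80 - 22*(-1/168)*(-1/51)) - 312 = (-11/40 + (11/84)*(-1/51)) - 312 = (-11/40 - 11/4284) - 312 = -11891/42840 - 312 = -13377971/42840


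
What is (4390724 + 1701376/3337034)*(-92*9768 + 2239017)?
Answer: 9819482658028445556/1668517 ≈ 5.8852e+12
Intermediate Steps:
(4390724 + 1701376/3337034)*(-92*9768 + 2239017) = (4390724 + 1701376*(1/3337034))*(-898656 + 2239017) = (4390724 + 850688/1668517)*1340361 = (7325998486996/1668517)*1340361 = 9819482658028445556/1668517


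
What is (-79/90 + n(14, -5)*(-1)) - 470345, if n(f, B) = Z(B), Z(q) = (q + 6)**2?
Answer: -42331219/90 ≈ -4.7035e+5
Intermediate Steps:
Z(q) = (6 + q)**2
n(f, B) = (6 + B)**2
(-79/90 + n(14, -5)*(-1)) - 470345 = (-79/90 + (6 - 5)**2*(-1)) - 470345 = (-79*1/90 + 1**2*(-1)) - 470345 = (-79/90 + 1*(-1)) - 470345 = (-79/90 - 1) - 470345 = -169/90 - 470345 = -42331219/90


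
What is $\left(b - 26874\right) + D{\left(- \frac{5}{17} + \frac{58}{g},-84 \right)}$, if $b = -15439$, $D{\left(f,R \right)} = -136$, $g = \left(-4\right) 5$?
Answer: $-42449$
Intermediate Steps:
$g = -20$
$\left(b - 26874\right) + D{\left(- \frac{5}{17} + \frac{58}{g},-84 \right)} = \left(-15439 - 26874\right) - 136 = -42313 - 136 = -42449$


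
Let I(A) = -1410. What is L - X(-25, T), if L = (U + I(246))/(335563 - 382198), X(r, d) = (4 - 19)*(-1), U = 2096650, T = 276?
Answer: -558953/9327 ≈ -59.928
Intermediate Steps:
X(r, d) = 15 (X(r, d) = -15*(-1) = 15)
L = -419048/9327 (L = (2096650 - 1410)/(335563 - 382198) = 2095240/(-46635) = 2095240*(-1/46635) = -419048/9327 ≈ -44.928)
L - X(-25, T) = -419048/9327 - 1*15 = -419048/9327 - 15 = -558953/9327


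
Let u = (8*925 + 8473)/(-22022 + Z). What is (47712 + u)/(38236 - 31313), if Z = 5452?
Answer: 790571967/114714110 ≈ 6.8917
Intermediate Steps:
u = -15873/16570 (u = (8*925 + 8473)/(-22022 + 5452) = (7400 + 8473)/(-16570) = 15873*(-1/16570) = -15873/16570 ≈ -0.95794)
(47712 + u)/(38236 - 31313) = (47712 - 15873/16570)/(38236 - 31313) = (790571967/16570)/6923 = (790571967/16570)*(1/6923) = 790571967/114714110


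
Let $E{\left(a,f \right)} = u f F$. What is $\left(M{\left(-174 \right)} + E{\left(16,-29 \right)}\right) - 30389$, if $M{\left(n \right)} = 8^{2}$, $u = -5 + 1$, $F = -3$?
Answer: $-30673$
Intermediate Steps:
$u = -4$
$M{\left(n \right)} = 64$
$E{\left(a,f \right)} = 12 f$ ($E{\left(a,f \right)} = - 4 f \left(-3\right) = - 4 \left(- 3 f\right) = 12 f$)
$\left(M{\left(-174 \right)} + E{\left(16,-29 \right)}\right) - 30389 = \left(64 + 12 \left(-29\right)\right) - 30389 = \left(64 - 348\right) - 30389 = -284 - 30389 = -30673$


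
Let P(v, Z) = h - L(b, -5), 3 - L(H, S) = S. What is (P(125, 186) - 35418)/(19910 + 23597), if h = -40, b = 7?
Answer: -35466/43507 ≈ -0.81518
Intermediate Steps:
L(H, S) = 3 - S
P(v, Z) = -48 (P(v, Z) = -40 - (3 - 1*(-5)) = -40 - (3 + 5) = -40 - 1*8 = -40 - 8 = -48)
(P(125, 186) - 35418)/(19910 + 23597) = (-48 - 35418)/(19910 + 23597) = -35466/43507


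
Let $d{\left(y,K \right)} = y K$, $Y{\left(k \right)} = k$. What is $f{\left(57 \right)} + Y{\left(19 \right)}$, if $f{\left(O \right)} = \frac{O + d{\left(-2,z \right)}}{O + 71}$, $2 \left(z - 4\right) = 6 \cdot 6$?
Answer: $\frac{2445}{128} \approx 19.102$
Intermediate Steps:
$z = 22$ ($z = 4 + \frac{6 \cdot 6}{2} = 4 + \frac{1}{2} \cdot 36 = 4 + 18 = 22$)
$d{\left(y,K \right)} = K y$
$f{\left(O \right)} = \frac{-44 + O}{71 + O}$ ($f{\left(O \right)} = \frac{O + 22 \left(-2\right)}{O + 71} = \frac{O - 44}{71 + O} = \frac{-44 + O}{71 + O}$)
$f{\left(57 \right)} + Y{\left(19 \right)} = \frac{-44 + 57}{71 + 57} + 19 = \frac{1}{128} \cdot 13 + 19 = \frac{13}{128} + 19 = \frac{2445}{128}$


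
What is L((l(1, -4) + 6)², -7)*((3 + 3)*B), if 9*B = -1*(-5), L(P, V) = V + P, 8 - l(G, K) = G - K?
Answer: 740/3 ≈ 246.67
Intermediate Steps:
l(G, K) = 8 + K - G (l(G, K) = 8 - (G - K) = 8 + (K - G) = 8 + K - G)
L(P, V) = P + V
B = 5/9 (B = (-1*(-5))/9 = (⅑)*5 = 5/9 ≈ 0.55556)
L((l(1, -4) + 6)², -7)*((3 + 3)*B) = (((8 - 4 - 1*1) + 6)² - 7)*((3 + 3)*(5/9)) = (((8 - 4 - 1) + 6)² - 7)*(6*(5/9)) = ((3 + 6)² - 7)*(10/3) = (9² - 7)*(10/3) = (81 - 7)*(10/3) = 74*(10/3) = 740/3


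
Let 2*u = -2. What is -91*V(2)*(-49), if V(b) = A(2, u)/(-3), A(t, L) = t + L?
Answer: -4459/3 ≈ -1486.3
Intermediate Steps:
u = -1 (u = (½)*(-2) = -1)
A(t, L) = L + t
V(b) = -⅓ (V(b) = (-1 + 2)/(-3) = 1*(-⅓) = -⅓)
-91*V(2)*(-49) = -91*(-⅓)*(-49) = (91/3)*(-49) = -4459/3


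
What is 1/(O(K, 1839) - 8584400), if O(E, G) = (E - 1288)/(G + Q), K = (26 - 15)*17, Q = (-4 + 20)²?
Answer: -2095/17984319101 ≈ -1.1649e-7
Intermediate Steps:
Q = 256 (Q = 16² = 256)
K = 187 (K = 11*17 = 187)
O(E, G) = (-1288 + E)/(256 + G) (O(E, G) = (E - 1288)/(G + 256) = (-1288 + E)/(256 + G))
1/(O(K, 1839) - 8584400) = 1/((-1288 + 187)/(256 + 1839) - 8584400) = 1/(-1101/2095 - 8584400) = 1/(-17984319101/2095) = -2095/17984319101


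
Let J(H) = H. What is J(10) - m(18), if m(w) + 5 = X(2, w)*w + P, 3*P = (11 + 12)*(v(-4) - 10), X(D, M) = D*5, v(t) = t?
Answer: -173/3 ≈ -57.667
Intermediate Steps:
X(D, M) = 5*D
P = -322/3 (P = ((11 + 12)*(-4 - 10))/3 = (23*(-14))/3 = (⅓)*(-322) = -322/3 ≈ -107.33)
m(w) = -337/3 + 10*w (m(w) = -5 + ((5*2)*w - 322/3) = -5 + (10*w - 322/3) = -5 + (-322/3 + 10*w) = -337/3 + 10*w)
J(10) - m(18) = 10 - (-337/3 + 10*18) = 10 - (-337/3 + 180) = 10 - 1*203/3 = 10 - 203/3 = -173/3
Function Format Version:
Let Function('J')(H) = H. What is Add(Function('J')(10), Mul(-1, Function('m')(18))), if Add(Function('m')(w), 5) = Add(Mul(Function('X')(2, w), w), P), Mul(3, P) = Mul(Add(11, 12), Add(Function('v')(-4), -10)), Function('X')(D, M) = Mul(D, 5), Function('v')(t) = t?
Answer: Rational(-173, 3) ≈ -57.667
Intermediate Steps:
Function('X')(D, M) = Mul(5, D)
P = Rational(-322, 3) (P = Mul(Rational(1, 3), Mul(Add(11, 12), Add(-4, -10))) = Mul(Rational(1, 3), Mul(23, -14)) = Mul(Rational(1, 3), -322) = Rational(-322, 3) ≈ -107.33)
Function('m')(w) = Add(Rational(-337, 3), Mul(10, w)) (Function('m')(w) = Add(-5, Add(Mul(Mul(5, 2), w), Rational(-322, 3))) = Add(-5, Add(Mul(10, w), Rational(-322, 3))) = Add(-5, Add(Rational(-322, 3), Mul(10, w))) = Add(Rational(-337, 3), Mul(10, w)))
Add(Function('J')(10), Mul(-1, Function('m')(18))) = Add(10, Mul(-1, Add(Rational(-337, 3), Mul(10, 18)))) = Add(10, Mul(-1, Add(Rational(-337, 3), 180))) = Add(10, Mul(-1, Rational(203, 3))) = Add(10, Rational(-203, 3)) = Rational(-173, 3)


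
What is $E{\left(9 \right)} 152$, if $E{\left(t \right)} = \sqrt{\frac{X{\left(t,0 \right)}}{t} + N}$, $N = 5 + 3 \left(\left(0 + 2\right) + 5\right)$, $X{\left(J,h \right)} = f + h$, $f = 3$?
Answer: $\frac{152 \sqrt{237}}{3} \approx 780.0$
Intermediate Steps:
$X{\left(J,h \right)} = 3 + h$
$N = 26$ ($N = 5 + 3 \left(2 + 5\right) = 5 + 3 \cdot 7 = 5 + 21 = 26$)
$E{\left(t \right)} = \sqrt{26 + \frac{3}{t}}$ ($E{\left(t \right)} = \sqrt{\frac{3 + 0}{t} + 26} = \sqrt{\frac{3}{t} + 26} = \sqrt{26 + \frac{3}{t}}$)
$E{\left(9 \right)} 152 = \sqrt{26 + \frac{3}{9}} \cdot 152 = \sqrt{26 + 3 \cdot \frac{1}{9}} \cdot 152 = \sqrt{26 + \frac{1}{3}} \cdot 152 = \sqrt{\frac{79}{3}} \cdot 152 = \frac{\sqrt{237}}{3} \cdot 152 = \frac{152 \sqrt{237}}{3}$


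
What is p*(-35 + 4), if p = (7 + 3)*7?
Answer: -2170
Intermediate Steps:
p = 70 (p = 10*7 = 70)
p*(-35 + 4) = 70*(-35 + 4) = 70*(-31) = -2170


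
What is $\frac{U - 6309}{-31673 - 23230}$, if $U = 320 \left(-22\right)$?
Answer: $\frac{13349}{54903} \approx 0.24314$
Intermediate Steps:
$U = -7040$
$\frac{U - 6309}{-31673 - 23230} = \frac{-7040 - 6309}{-31673 - 23230} = - \frac{13349}{-54903} = \left(-13349\right) \left(- \frac{1}{54903}\right) = \frac{13349}{54903}$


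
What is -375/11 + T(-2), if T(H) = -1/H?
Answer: -739/22 ≈ -33.591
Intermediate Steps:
-375/11 + T(-2) = -375/11 - 1/(-2) = -375/11 - 1*(-½) = -25*15/11 + ½ = -375/11 + ½ = -739/22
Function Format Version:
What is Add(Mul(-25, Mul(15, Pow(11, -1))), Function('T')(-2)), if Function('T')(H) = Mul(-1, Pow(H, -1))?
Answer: Rational(-739, 22) ≈ -33.591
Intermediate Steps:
Add(Mul(-25, Mul(15, Pow(11, -1))), Function('T')(-2)) = Add(Mul(-25, Mul(15, Pow(11, -1))), Mul(-1, Pow(-2, -1))) = Add(Mul(-25, Mul(15, Rational(1, 11))), Mul(-1, Rational(-1, 2))) = Add(Mul(-25, Rational(15, 11)), Rational(1, 2)) = Add(Rational(-375, 11), Rational(1, 2)) = Rational(-739, 22)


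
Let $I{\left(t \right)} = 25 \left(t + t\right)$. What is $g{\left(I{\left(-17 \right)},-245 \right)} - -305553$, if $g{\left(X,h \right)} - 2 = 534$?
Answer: $306089$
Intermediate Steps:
$I{\left(t \right)} = 50 t$ ($I{\left(t \right)} = 25 \cdot 2 t = 50 t$)
$g{\left(X,h \right)} = 536$ ($g{\left(X,h \right)} = 2 + 534 = 536$)
$g{\left(I{\left(-17 \right)},-245 \right)} - -305553 = 536 - -305553 = 536 + 305553 = 306089$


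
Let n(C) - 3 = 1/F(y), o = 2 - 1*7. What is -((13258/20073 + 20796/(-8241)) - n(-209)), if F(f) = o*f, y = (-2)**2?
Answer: 5307817529/1102810620 ≈ 4.8130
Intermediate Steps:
y = 4
o = -5 (o = 2 - 7 = -5)
F(f) = -5*f
n(C) = 59/20 (n(C) = 3 + 1/(-5*4) = 3 + 1/(-20) = 3 - 1/20 = 59/20)
-((13258/20073 + 20796/(-8241)) - n(-209)) = -((13258/20073 + 20796/(-8241)) - 1*59/20) = -((13258*(1/20073) + 20796*(-1/8241)) - 59/20) = -((13258/20073 - 6932/2747) - 59/20) = -(-102726310/55140531 - 59/20) = -1*(-5307817529/1102810620) = 5307817529/1102810620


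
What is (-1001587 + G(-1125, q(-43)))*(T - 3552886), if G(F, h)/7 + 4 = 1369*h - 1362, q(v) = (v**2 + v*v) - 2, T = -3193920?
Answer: -232141530314914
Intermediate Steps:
q(v) = -2 + 2*v**2 (q(v) = (v**2 + v**2) - 2 = 2*v**2 - 2 = -2 + 2*v**2)
G(F, h) = -9562 + 9583*h (G(F, h) = -28 + 7*(1369*h - 1362) = -28 + 7*(-1362 + 1369*h) = -28 + (-9534 + 9583*h) = -9562 + 9583*h)
(-1001587 + G(-1125, q(-43)))*(T - 3552886) = (-1001587 + (-9562 + 9583*(-2 + 2*(-43)**2)))*(-3193920 - 3552886) = (-1001587 + (-9562 + 9583*(-2 + 2*1849)))*(-6746806) = (-1001587 + (-9562 + 9583*(-2 + 3698)))*(-6746806) = (-1001587 + (-9562 + 9583*3696))*(-6746806) = (-1001587 + (-9562 + 35418768))*(-6746806) = (-1001587 + 35409206)*(-6746806) = 34407619*(-6746806) = -232141530314914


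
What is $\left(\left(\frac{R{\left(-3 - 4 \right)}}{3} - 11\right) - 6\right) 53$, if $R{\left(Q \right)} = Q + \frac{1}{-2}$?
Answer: $- \frac{2067}{2} \approx -1033.5$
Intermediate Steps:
$R{\left(Q \right)} = - \frac{1}{2} + Q$ ($R{\left(Q \right)} = Q - \frac{1}{2} = - \frac{1}{2} + Q$)
$\left(\left(\frac{R{\left(-3 - 4 \right)}}{3} - 11\right) - 6\right) 53 = \left(\left(\frac{- \frac{1}{2} - 7}{3} - 11\right) - 6\right) 53 = \left(\left(\left(- \frac{1}{2} - 7\right) \frac{1}{3} - 11\right) - 6\right) 53 = \left(\left(\left(- \frac{15}{2}\right) \frac{1}{3} - 11\right) - 6\right) 53 = \left(\left(- \frac{5}{2} - 11\right) - 6\right) 53 = \left(- \frac{27}{2} - 6\right) 53 = \left(- \frac{39}{2}\right) 53 = - \frac{2067}{2}$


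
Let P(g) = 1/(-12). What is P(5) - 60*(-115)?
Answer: 82799/12 ≈ 6899.9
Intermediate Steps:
P(g) = -1/12
P(5) - 60*(-115) = -1/12 - 60*(-115) = -1/12 + 6900 = 82799/12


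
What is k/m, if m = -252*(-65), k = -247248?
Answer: -6868/455 ≈ -15.095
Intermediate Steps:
m = 16380
k/m = -247248/16380 = -247248*1/16380 = -6868/455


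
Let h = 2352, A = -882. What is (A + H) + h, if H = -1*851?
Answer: 619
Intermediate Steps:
H = -851
(A + H) + h = (-882 - 851) + 2352 = -1733 + 2352 = 619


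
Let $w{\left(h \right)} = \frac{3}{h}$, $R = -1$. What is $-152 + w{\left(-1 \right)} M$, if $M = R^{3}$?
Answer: $-149$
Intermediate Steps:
$M = -1$ ($M = \left(-1\right)^{3} = -1$)
$-152 + w{\left(-1 \right)} M = -152 + \frac{3}{-1} \left(-1\right) = -152 + 3 \left(-1\right) \left(-1\right) = -152 - -3 = -152 + 3 = -149$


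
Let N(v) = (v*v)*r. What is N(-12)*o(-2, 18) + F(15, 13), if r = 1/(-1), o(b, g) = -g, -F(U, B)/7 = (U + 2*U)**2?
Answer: -11583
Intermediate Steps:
F(U, B) = -63*U**2 (F(U, B) = -7*(U + 2*U)**2 = -7*9*U**2 = -63*U**2)
r = -1
N(v) = -v**2 (N(v) = (v*v)*(-1) = v**2*(-1) = -v**2)
N(-12)*o(-2, 18) + F(15, 13) = (-1*(-12)**2)*(-1*18) - 63*15**2 = -1*144*(-18) - 63*225 = -144*(-18) - 14175 = 2592 - 14175 = -11583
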